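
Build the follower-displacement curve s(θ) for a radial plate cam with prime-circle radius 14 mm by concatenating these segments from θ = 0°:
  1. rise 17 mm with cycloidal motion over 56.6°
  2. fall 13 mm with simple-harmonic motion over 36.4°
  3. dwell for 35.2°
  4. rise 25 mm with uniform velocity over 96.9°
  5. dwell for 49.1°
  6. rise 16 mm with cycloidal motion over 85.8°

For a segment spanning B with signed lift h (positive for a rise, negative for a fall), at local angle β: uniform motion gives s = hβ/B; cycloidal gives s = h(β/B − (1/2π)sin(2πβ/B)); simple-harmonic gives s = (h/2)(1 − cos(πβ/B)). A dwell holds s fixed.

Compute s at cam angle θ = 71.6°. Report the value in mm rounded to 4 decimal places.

seg 1 [0°–56.6°] cycloidal, h=17: full span → s += 17 → s = 17.0000
seg 2 [56.6°–93°] simple-harmonic, h=-13: θ=71.6° here. β=15, B=36.4. -13/2·(1 − cos(π·0.4121)) = -4.7275 → s = 12.2725

12.2725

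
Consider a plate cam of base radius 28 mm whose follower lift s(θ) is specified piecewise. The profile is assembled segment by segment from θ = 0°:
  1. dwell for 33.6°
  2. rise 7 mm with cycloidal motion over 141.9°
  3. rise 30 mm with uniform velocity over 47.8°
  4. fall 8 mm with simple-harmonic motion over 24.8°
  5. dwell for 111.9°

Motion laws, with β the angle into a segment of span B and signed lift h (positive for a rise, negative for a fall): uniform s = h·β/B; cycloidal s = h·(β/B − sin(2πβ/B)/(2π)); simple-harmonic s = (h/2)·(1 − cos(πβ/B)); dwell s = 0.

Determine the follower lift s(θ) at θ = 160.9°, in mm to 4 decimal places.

seg 1 [0°–33.6°] dwell: s stays 0.0000
seg 2 [33.6°–175.5°] cycloidal, h=7: θ=160.9° here. β=127.3, B=141.9. 7·(0.8971 − sin(2π·0.8971)/(2π)) = 6.9509 → s = 6.9509

6.9509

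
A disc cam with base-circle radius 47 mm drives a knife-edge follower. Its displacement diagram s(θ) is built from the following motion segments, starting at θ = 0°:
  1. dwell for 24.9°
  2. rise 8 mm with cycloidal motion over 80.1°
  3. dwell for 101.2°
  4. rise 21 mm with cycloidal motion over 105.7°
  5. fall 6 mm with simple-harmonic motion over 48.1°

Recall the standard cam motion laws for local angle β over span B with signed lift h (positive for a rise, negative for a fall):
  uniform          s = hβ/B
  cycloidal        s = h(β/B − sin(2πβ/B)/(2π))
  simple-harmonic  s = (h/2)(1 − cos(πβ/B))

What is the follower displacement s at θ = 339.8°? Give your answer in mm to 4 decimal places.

seg 1 [0°–24.9°] dwell: s stays 0.0000
seg 2 [24.9°–105°] cycloidal, h=8: full span → s += 8 → s = 8.0000
seg 3 [105°–206.2°] dwell: s stays 8.0000
seg 4 [206.2°–311.9°] cycloidal, h=21: full span → s += 21 → s = 29.0000
seg 5 [311.9°–360°] simple-harmonic, h=-6: θ=339.8° here. β=27.9, B=48.1. -6/2·(1 − cos(π·0.5800)) = -3.7464 → s = 25.2536

25.2536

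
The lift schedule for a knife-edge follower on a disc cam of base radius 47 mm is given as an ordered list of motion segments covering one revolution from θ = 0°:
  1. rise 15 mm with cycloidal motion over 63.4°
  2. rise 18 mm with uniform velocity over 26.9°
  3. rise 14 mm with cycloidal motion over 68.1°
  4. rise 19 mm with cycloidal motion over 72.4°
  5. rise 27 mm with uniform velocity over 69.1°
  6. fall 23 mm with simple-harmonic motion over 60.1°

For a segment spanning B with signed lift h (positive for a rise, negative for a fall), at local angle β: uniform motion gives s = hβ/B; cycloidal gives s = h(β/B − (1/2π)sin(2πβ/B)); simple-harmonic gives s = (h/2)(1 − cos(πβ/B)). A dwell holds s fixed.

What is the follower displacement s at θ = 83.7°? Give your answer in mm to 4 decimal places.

seg 1 [0°–63.4°] cycloidal, h=15: full span → s += 15 → s = 15.0000
seg 2 [63.4°–90.3°] uniform, h=18: θ=83.7° here. β=20.3, B=26.9. 18·20.3/26.9 = 13.5836 → s = 28.5836

28.5836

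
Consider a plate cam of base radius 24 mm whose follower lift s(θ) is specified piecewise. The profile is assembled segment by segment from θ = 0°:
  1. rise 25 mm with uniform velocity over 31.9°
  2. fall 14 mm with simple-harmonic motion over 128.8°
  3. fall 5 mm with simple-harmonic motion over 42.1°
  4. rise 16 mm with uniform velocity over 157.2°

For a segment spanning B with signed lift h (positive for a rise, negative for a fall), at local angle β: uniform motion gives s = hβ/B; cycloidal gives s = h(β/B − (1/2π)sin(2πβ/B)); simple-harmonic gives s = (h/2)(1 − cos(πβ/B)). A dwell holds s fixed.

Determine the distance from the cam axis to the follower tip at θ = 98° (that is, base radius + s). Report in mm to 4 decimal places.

seg 1 [0°–31.9°] uniform, h=25: full span → s += 25 → s = 25.0000
seg 2 [31.9°–160.7°] simple-harmonic, h=-14: θ=98° here. β=66.1, B=128.8. -14/2·(1 − cos(π·0.5132)) = -7.2902 → s = 17.7098
radial distance = base radius + s = 24 + 17.7098 = 41.7098

41.7098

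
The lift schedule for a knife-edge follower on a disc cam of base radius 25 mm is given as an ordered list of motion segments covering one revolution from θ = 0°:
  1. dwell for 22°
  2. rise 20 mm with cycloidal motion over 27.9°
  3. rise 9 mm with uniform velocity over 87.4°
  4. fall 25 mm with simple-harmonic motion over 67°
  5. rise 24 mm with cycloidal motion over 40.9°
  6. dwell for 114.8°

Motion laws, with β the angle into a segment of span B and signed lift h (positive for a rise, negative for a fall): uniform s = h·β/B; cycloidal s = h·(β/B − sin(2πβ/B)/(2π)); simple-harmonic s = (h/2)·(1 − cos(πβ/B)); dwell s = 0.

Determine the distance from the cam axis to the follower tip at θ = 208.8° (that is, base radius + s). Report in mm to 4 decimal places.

seg 1 [0°–22°] dwell: s stays 0.0000
seg 2 [22°–49.9°] cycloidal, h=20: full span → s += 20 → s = 20.0000
seg 3 [49.9°–137.3°] uniform, h=9: full span → s += 9 → s = 29.0000
seg 4 [137.3°–204.3°] simple-harmonic, h=-25: full span → s += -25 → s = 4.0000
seg 5 [204.3°–245.2°] cycloidal, h=24: θ=208.8° here. β=4.5, B=40.9. 24·(0.1100 − sin(2π·0.1100)/(2π)) = 0.2054 → s = 4.2054
radial distance = base radius + s = 25 + 4.2054 = 29.2054

29.2054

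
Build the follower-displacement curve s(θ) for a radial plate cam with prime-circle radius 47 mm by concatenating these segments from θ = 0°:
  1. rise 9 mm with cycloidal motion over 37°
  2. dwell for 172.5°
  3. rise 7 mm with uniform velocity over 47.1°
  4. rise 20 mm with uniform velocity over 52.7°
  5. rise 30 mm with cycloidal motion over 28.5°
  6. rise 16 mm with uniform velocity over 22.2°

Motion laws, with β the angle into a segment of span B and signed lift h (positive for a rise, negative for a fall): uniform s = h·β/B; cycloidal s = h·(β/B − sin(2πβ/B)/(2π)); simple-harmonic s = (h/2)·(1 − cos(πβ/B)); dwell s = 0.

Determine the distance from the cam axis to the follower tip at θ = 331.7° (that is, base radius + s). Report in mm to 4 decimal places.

seg 1 [0°–37°] cycloidal, h=9: full span → s += 9 → s = 9.0000
seg 2 [37°–209.5°] dwell: s stays 9.0000
seg 3 [209.5°–256.6°] uniform, h=7: full span → s += 7 → s = 16.0000
seg 4 [256.6°–309.3°] uniform, h=20: full span → s += 20 → s = 36.0000
seg 5 [309.3°–337.8°] cycloidal, h=30: θ=331.7° here. β=22.4, B=28.5. 30·(0.7860 − sin(2π·0.7860)/(2π)) = 28.2322 → s = 64.2322
radial distance = base radius + s = 47 + 64.2322 = 111.2322

111.2322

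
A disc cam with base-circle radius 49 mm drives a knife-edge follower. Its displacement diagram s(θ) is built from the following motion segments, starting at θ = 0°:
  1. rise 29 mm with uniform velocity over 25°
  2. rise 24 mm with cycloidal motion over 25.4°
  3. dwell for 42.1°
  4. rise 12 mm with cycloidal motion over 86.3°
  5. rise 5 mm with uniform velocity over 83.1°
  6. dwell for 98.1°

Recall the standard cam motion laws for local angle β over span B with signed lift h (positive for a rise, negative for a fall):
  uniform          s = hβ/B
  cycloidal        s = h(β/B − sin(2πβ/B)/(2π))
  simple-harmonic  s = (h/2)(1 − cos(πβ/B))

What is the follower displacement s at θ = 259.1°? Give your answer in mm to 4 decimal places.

seg 1 [0°–25°] uniform, h=29: full span → s += 29 → s = 29.0000
seg 2 [25°–50.4°] cycloidal, h=24: full span → s += 24 → s = 53.0000
seg 3 [50.4°–92.5°] dwell: s stays 53.0000
seg 4 [92.5°–178.8°] cycloidal, h=12: full span → s += 12 → s = 65.0000
seg 5 [178.8°–261.9°] uniform, h=5: θ=259.1° here. β=80.3, B=83.1. 5·80.3/83.1 = 4.8315 → s = 69.8315

69.8315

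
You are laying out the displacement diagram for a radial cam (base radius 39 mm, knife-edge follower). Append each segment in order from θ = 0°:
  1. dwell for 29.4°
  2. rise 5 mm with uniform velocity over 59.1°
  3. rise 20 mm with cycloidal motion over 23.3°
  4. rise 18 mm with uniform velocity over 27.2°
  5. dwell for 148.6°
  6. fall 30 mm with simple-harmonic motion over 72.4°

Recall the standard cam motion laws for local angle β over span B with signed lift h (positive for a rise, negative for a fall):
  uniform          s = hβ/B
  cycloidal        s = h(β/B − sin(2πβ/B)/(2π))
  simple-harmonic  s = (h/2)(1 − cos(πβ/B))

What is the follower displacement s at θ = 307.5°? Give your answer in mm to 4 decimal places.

seg 1 [0°–29.4°] dwell: s stays 0.0000
seg 2 [29.4°–88.5°] uniform, h=5: full span → s += 5 → s = 5.0000
seg 3 [88.5°–111.8°] cycloidal, h=20: full span → s += 20 → s = 25.0000
seg 4 [111.8°–139°] uniform, h=18: full span → s += 18 → s = 43.0000
seg 5 [139°–287.6°] dwell: s stays 43.0000
seg 6 [287.6°–360°] simple-harmonic, h=-30: θ=307.5° here. β=19.9, B=72.4. -30/2·(1 − cos(π·0.2749)) = -5.2533 → s = 37.7467

37.7467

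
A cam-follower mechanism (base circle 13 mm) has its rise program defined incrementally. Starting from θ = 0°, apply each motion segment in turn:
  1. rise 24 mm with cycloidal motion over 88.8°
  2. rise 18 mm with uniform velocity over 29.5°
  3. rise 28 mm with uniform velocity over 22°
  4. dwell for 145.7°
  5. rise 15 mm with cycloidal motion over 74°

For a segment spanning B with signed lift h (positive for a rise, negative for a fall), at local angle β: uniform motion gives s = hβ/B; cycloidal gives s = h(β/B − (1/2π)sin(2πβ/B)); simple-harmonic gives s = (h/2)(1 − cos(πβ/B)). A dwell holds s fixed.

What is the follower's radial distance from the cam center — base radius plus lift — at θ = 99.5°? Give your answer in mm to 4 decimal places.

seg 1 [0°–88.8°] cycloidal, h=24: full span → s += 24 → s = 24.0000
seg 2 [88.8°–118.3°] uniform, h=18: θ=99.5° here. β=10.7, B=29.5. 18·10.7/29.5 = 6.5288 → s = 30.5288
radial distance = base radius + s = 13 + 30.5288 = 43.5288

43.5288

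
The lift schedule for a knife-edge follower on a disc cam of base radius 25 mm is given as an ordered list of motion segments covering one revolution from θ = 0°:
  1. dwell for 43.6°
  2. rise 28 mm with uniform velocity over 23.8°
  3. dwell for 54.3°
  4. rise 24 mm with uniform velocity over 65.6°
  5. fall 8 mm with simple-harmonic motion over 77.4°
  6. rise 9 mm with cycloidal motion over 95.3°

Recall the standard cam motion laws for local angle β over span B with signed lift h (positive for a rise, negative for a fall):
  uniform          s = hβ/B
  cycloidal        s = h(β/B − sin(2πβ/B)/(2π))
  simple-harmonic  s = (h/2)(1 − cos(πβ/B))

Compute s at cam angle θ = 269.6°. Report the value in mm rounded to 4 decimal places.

seg 1 [0°–43.6°] dwell: s stays 0.0000
seg 2 [43.6°–67.4°] uniform, h=28: full span → s += 28 → s = 28.0000
seg 3 [67.4°–121.7°] dwell: s stays 28.0000
seg 4 [121.7°–187.3°] uniform, h=24: full span → s += 24 → s = 52.0000
seg 5 [187.3°–264.7°] simple-harmonic, h=-8: full span → s += -8 → s = 44.0000
seg 6 [264.7°–360°] cycloidal, h=9: θ=269.6° here. β=4.9, B=95.3. 9·(0.0514 − sin(2π·0.0514)/(2π)) = 0.0080 → s = 44.0080

44.0080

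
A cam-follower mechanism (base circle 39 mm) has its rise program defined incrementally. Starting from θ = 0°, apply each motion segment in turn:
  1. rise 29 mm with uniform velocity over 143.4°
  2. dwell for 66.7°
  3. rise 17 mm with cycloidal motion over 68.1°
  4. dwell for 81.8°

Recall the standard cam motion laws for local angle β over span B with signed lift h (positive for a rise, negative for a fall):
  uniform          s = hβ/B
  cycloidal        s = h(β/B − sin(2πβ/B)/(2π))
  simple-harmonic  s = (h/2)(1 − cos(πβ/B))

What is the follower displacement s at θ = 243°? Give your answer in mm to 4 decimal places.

seg 1 [0°–143.4°] uniform, h=29: full span → s += 29 → s = 29.0000
seg 2 [143.4°–210.1°] dwell: s stays 29.0000
seg 3 [210.1°–278.2°] cycloidal, h=17: θ=243° here. β=32.9, B=68.1. 17·(0.4831 − sin(2π·0.4831)/(2π)) = 7.9264 → s = 36.9264

36.9264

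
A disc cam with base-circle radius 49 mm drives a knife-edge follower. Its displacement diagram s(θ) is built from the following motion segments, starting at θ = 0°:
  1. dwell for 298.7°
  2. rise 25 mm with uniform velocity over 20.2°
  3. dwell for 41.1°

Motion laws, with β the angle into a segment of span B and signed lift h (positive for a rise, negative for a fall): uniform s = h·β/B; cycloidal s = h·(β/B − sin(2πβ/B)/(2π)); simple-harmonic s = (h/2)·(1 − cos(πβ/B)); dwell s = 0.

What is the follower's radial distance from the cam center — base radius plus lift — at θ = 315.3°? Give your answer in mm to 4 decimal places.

seg 1 [0°–298.7°] dwell: s stays 0.0000
seg 2 [298.7°–318.9°] uniform, h=25: θ=315.3° here. β=16.6, B=20.2. 25·16.6/20.2 = 20.5446 → s = 20.5446
radial distance = base radius + s = 49 + 20.5446 = 69.5446

69.5446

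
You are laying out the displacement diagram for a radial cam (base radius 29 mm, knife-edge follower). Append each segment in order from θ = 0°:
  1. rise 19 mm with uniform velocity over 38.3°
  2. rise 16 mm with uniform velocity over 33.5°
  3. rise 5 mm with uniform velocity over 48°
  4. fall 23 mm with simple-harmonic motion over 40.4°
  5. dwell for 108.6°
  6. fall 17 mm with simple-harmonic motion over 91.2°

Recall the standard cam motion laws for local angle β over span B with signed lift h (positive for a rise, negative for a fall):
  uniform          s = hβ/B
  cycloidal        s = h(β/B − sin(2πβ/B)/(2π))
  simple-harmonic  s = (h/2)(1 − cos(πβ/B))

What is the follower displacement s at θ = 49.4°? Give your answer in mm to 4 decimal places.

seg 1 [0°–38.3°] uniform, h=19: full span → s += 19 → s = 19.0000
seg 2 [38.3°–71.8°] uniform, h=16: θ=49.4° here. β=11.1, B=33.5. 16·11.1/33.5 = 5.3015 → s = 24.3015

24.3015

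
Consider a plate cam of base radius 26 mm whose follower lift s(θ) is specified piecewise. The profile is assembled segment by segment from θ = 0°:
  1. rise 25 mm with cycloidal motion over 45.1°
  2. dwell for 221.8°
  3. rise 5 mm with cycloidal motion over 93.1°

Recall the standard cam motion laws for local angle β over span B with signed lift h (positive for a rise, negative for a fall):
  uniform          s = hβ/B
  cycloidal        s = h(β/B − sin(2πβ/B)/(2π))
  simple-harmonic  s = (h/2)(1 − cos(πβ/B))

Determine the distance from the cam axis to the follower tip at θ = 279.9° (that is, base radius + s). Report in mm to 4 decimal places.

seg 1 [0°–45.1°] cycloidal, h=25: full span → s += 25 → s = 25.0000
seg 2 [45.1°–266.9°] dwell: s stays 25.0000
seg 3 [266.9°–360°] cycloidal, h=5: θ=279.9° here. β=13, B=93.1. 5·(0.1396 − sin(2π·0.1396)/(2π)) = 0.0862 → s = 25.0862
radial distance = base radius + s = 26 + 25.0862 = 51.0862

51.0862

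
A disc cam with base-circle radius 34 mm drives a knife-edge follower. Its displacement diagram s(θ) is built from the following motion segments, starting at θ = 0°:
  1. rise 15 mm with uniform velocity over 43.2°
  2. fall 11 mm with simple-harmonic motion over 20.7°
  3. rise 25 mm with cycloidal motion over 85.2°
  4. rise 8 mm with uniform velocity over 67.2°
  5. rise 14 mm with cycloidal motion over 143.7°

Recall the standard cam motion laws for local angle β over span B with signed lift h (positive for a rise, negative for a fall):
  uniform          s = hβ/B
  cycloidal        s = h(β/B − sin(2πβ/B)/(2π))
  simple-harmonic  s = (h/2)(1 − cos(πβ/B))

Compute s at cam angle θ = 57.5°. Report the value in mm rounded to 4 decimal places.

seg 1 [0°–43.2°] uniform, h=15: full span → s += 15 → s = 15.0000
seg 2 [43.2°–63.9°] simple-harmonic, h=-11: θ=57.5° here. β=14.3, B=20.7. -11/2·(1 − cos(π·0.6908)) = -8.6032 → s = 6.3968

6.3968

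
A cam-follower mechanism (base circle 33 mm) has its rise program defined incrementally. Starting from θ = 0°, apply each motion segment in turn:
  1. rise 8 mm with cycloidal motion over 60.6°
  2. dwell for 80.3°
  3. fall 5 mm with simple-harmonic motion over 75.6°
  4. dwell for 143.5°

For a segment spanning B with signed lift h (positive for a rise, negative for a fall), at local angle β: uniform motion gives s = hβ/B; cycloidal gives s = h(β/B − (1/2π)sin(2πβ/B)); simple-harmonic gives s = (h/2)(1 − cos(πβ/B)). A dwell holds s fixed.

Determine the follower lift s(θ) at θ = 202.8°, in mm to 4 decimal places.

seg 1 [0°–60.6°] cycloidal, h=8: full span → s += 8 → s = 8.0000
seg 2 [60.6°–140.9°] dwell: s stays 8.0000
seg 3 [140.9°–216.5°] simple-harmonic, h=-5: θ=202.8° here. β=61.9, B=75.6. -5/2·(1 − cos(π·0.8188)) = -4.6057 → s = 3.3943

3.3943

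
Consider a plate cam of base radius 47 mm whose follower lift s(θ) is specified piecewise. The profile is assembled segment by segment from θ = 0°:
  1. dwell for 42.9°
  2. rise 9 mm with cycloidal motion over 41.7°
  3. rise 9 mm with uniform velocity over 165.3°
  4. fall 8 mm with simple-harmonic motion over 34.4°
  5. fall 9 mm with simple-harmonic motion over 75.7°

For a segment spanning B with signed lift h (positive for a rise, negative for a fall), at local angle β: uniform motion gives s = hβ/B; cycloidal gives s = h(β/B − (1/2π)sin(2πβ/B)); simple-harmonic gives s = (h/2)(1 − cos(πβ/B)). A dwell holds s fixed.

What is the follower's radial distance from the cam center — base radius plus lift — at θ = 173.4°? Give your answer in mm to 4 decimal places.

seg 1 [0°–42.9°] dwell: s stays 0.0000
seg 2 [42.9°–84.6°] cycloidal, h=9: full span → s += 9 → s = 9.0000
seg 3 [84.6°–249.9°] uniform, h=9: θ=173.4° here. β=88.8, B=165.3. 9·88.8/165.3 = 4.8348 → s = 13.8348
radial distance = base radius + s = 47 + 13.8348 = 60.8348

60.8348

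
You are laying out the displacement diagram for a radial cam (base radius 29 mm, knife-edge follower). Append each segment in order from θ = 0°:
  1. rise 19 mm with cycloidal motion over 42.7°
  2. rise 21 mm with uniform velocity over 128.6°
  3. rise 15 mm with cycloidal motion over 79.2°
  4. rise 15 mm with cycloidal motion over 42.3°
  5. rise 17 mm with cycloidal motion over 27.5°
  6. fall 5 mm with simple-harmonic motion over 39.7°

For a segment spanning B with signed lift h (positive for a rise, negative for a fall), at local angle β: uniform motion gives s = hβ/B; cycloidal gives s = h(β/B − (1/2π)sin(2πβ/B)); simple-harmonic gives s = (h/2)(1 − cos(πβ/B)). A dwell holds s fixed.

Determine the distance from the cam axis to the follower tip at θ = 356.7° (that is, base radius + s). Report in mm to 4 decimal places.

seg 1 [0°–42.7°] cycloidal, h=19: full span → s += 19 → s = 19.0000
seg 2 [42.7°–171.3°] uniform, h=21: full span → s += 21 → s = 40.0000
seg 3 [171.3°–250.5°] cycloidal, h=15: full span → s += 15 → s = 55.0000
seg 4 [250.5°–292.8°] cycloidal, h=15: full span → s += 15 → s = 70.0000
seg 5 [292.8°–320.3°] cycloidal, h=17: full span → s += 17 → s = 87.0000
seg 6 [320.3°–360°] simple-harmonic, h=-5: θ=356.7° here. β=36.4, B=39.7. -5/2·(1 − cos(π·0.9169)) = -4.9152 → s = 82.0848
radial distance = base radius + s = 29 + 82.0848 = 111.0848

111.0848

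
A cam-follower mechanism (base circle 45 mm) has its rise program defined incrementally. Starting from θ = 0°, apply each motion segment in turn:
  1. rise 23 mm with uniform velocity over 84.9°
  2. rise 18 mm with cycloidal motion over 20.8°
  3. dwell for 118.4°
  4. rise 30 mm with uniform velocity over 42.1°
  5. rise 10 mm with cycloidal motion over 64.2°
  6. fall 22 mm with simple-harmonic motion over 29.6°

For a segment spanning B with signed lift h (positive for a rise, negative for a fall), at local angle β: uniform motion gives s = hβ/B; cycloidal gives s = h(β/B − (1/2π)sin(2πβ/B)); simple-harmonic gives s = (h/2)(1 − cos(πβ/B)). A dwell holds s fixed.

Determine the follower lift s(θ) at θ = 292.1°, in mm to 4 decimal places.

seg 1 [0°–84.9°] uniform, h=23: full span → s += 23 → s = 23.0000
seg 2 [84.9°–105.7°] cycloidal, h=18: full span → s += 18 → s = 41.0000
seg 3 [105.7°–224.1°] dwell: s stays 41.0000
seg 4 [224.1°–266.2°] uniform, h=30: full span → s += 30 → s = 71.0000
seg 5 [266.2°–330.4°] cycloidal, h=10: θ=292.1° here. β=25.9, B=64.2. 10·(0.4034 − sin(2π·0.4034)/(2π)) = 3.1267 → s = 74.1267

74.1267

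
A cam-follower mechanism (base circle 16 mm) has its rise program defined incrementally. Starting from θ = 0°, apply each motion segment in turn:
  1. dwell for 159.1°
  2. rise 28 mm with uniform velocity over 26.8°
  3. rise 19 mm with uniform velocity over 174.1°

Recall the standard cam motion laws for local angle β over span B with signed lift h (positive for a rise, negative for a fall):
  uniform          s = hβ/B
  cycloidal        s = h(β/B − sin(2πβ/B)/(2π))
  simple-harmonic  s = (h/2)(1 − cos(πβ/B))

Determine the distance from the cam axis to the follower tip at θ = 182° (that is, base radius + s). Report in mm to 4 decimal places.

seg 1 [0°–159.1°] dwell: s stays 0.0000
seg 2 [159.1°–185.9°] uniform, h=28: θ=182° here. β=22.9, B=26.8. 28·22.9/26.8 = 23.9254 → s = 23.9254
radial distance = base radius + s = 16 + 23.9254 = 39.9254

39.9254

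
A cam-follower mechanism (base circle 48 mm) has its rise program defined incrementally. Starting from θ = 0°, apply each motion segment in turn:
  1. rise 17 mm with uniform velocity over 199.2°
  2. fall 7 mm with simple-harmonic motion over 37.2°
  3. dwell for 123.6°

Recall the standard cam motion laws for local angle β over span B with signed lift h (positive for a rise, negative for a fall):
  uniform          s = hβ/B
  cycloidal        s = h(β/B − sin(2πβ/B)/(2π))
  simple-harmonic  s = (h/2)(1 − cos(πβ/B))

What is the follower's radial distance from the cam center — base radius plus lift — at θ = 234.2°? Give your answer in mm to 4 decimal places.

seg 1 [0°–199.2°] uniform, h=17: full span → s += 17 → s = 17.0000
seg 2 [199.2°–236.4°] simple-harmonic, h=-7: θ=234.2° here. β=35, B=37.2. -7/2·(1 − cos(π·0.9409)) = -6.9398 → s = 10.0602
radial distance = base radius + s = 48 + 10.0602 = 58.0602

58.0602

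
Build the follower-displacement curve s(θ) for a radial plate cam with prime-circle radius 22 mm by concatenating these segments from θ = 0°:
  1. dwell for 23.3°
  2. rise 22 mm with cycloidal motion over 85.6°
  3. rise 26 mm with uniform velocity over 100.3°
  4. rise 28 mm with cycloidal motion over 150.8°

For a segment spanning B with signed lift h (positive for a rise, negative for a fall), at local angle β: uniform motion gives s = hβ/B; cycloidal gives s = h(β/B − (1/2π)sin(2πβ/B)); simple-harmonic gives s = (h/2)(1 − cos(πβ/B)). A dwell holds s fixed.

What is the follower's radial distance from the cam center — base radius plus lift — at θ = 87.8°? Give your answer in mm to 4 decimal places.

seg 1 [0°–23.3°] dwell: s stays 0.0000
seg 2 [23.3°–108.9°] cycloidal, h=22: θ=87.8° here. β=64.5, B=85.6. 22·(0.7535 − sin(2π·0.7535)/(2π)) = 20.0777 → s = 20.0777
radial distance = base radius + s = 22 + 20.0777 = 42.0777

42.0777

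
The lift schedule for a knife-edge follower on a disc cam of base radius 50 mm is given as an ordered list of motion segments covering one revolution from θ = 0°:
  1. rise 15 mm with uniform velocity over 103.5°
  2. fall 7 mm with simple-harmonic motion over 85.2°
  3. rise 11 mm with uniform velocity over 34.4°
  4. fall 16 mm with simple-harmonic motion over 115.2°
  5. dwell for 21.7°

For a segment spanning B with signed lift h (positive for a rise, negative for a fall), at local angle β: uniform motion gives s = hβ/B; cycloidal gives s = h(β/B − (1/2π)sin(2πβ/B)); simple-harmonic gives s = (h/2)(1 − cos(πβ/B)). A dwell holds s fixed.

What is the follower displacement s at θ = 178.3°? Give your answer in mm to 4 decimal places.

seg 1 [0°–103.5°] uniform, h=15: full span → s += 15 → s = 15.0000
seg 2 [103.5°–188.7°] simple-harmonic, h=-7: θ=178.3° here. β=74.8, B=85.2. -7/2·(1 − cos(π·0.8779)) = -6.7458 → s = 8.2542

8.2542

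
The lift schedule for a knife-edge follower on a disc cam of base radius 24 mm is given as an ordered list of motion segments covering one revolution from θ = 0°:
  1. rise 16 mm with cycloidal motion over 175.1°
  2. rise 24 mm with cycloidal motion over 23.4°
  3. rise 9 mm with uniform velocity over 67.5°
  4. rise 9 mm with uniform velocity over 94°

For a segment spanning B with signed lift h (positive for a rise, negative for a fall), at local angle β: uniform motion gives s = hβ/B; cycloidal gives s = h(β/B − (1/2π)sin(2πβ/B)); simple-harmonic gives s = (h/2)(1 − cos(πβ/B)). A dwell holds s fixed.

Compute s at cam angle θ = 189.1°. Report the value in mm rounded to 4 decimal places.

seg 1 [0°–175.1°] cycloidal, h=16: full span → s += 16 → s = 16.0000
seg 2 [175.1°–198.5°] cycloidal, h=24: θ=189.1° here. β=14, B=23.4. 24·(0.5983 − sin(2π·0.5983)/(2π)) = 16.5708 → s = 32.5708

32.5708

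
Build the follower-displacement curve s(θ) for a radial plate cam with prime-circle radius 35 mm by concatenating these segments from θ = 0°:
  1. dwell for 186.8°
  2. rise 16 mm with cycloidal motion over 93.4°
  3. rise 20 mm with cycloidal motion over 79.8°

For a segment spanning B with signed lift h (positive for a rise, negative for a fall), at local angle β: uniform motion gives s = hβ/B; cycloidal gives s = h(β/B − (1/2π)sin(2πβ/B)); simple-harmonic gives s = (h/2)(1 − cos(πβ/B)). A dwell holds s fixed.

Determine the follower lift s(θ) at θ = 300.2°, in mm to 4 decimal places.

seg 1 [0°–186.8°] dwell: s stays 0.0000
seg 2 [186.8°–280.2°] cycloidal, h=16: full span → s += 16 → s = 16.0000
seg 3 [280.2°–360°] cycloidal, h=20: θ=300.2° here. β=20, B=79.8. 20·(0.2506 − sin(2π·0.2506)/(2π)) = 1.8295 → s = 17.8295

17.8295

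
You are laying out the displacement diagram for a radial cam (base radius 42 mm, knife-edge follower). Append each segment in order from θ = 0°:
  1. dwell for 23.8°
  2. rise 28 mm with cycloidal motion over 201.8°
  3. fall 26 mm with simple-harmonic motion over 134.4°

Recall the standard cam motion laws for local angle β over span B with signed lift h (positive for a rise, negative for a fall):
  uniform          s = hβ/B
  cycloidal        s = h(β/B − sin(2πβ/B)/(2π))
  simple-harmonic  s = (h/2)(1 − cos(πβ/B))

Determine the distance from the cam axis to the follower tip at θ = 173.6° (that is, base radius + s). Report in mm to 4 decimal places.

seg 1 [0°–23.8°] dwell: s stays 0.0000
seg 2 [23.8°–225.6°] cycloidal, h=28: θ=173.6° here. β=149.8, B=201.8. 28·(0.7423 − sin(2π·0.7423)/(2π)) = 25.2361 → s = 25.2361
radial distance = base radius + s = 42 + 25.2361 = 67.2361

67.2361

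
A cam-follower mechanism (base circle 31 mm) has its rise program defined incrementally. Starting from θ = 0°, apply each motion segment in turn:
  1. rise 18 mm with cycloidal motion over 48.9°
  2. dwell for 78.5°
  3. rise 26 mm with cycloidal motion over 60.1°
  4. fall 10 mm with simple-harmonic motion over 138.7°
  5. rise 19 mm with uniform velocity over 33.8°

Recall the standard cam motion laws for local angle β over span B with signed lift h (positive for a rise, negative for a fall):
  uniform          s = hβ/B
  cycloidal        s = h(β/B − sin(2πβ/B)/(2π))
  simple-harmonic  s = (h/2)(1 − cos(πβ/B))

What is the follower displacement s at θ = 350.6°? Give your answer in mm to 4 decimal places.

seg 1 [0°–48.9°] cycloidal, h=18: full span → s += 18 → s = 18.0000
seg 2 [48.9°–127.4°] dwell: s stays 18.0000
seg 3 [127.4°–187.5°] cycloidal, h=26: full span → s += 26 → s = 44.0000
seg 4 [187.5°–326.2°] simple-harmonic, h=-10: full span → s += -10 → s = 34.0000
seg 5 [326.2°–360°] uniform, h=19: θ=350.6° here. β=24.4, B=33.8. 19·24.4/33.8 = 13.7160 → s = 47.7160

47.7160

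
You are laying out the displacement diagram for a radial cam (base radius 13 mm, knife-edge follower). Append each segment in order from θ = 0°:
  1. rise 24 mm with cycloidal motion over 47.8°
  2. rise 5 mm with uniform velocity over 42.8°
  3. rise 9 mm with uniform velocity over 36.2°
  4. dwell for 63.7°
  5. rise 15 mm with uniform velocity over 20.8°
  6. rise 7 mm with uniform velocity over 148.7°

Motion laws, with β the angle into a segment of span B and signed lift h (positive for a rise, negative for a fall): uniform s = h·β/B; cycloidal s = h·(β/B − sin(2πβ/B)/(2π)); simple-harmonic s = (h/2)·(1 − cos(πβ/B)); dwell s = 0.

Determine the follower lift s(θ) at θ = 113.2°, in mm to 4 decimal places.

seg 1 [0°–47.8°] cycloidal, h=24: full span → s += 24 → s = 24.0000
seg 2 [47.8°–90.6°] uniform, h=5: full span → s += 5 → s = 29.0000
seg 3 [90.6°–126.8°] uniform, h=9: θ=113.2° here. β=22.6, B=36.2. 9·22.6/36.2 = 5.6188 → s = 34.6188

34.6188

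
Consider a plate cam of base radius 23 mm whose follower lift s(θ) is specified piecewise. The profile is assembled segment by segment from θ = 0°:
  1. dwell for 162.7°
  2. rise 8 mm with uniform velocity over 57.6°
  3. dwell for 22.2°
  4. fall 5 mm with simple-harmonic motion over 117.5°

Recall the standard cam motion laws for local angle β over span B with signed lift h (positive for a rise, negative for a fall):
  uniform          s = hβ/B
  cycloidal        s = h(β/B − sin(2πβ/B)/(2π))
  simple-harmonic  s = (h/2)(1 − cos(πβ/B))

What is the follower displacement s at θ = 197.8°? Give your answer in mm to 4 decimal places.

seg 1 [0°–162.7°] dwell: s stays 0.0000
seg 2 [162.7°–220.3°] uniform, h=8: θ=197.8° here. β=35.1, B=57.6. 8·35.1/57.6 = 4.8750 → s = 4.8750

4.8750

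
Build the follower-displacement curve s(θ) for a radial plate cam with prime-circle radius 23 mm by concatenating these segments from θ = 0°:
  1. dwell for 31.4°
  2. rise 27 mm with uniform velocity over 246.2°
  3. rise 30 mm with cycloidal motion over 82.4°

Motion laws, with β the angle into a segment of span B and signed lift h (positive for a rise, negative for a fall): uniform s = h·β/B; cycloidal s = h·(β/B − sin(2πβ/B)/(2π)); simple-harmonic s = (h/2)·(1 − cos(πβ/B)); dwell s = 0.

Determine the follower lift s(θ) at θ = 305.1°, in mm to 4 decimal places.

seg 1 [0°–31.4°] dwell: s stays 0.0000
seg 2 [31.4°–277.6°] uniform, h=27: full span → s += 27 → s = 27.0000
seg 3 [277.6°–360°] cycloidal, h=30: θ=305.1° here. β=27.5, B=82.4. 30·(0.3337 − sin(2π·0.3337)/(2π)) = 5.8833 → s = 32.8833

32.8833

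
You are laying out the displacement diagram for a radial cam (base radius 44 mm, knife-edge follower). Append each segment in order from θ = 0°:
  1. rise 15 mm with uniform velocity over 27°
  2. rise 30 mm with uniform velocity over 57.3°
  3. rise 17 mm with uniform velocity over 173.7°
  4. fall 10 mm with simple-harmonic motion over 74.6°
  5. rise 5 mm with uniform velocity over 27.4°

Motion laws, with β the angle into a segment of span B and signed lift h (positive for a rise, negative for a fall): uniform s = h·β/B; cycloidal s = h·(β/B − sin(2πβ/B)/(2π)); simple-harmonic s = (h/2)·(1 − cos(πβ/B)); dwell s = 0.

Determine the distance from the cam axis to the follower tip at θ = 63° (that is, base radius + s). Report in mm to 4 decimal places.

seg 1 [0°–27°] uniform, h=15: full span → s += 15 → s = 15.0000
seg 2 [27°–84.3°] uniform, h=30: θ=63° here. β=36, B=57.3. 30·36/57.3 = 18.8482 → s = 33.8482
radial distance = base radius + s = 44 + 33.8482 = 77.8482

77.8482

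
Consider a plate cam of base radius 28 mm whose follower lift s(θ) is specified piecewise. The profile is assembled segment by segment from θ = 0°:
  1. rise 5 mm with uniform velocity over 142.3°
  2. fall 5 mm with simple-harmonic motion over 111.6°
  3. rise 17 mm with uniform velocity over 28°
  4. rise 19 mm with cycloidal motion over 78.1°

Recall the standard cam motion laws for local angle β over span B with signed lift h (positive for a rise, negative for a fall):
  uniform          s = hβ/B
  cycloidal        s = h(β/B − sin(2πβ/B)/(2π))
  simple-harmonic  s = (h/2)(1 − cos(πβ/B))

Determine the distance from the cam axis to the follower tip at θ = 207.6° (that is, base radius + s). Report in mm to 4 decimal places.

seg 1 [0°–142.3°] uniform, h=5: full span → s += 5 → s = 5.0000
seg 2 [142.3°–253.9°] simple-harmonic, h=-5: θ=207.6° here. β=65.3, B=111.6. -5/2·(1 − cos(π·0.5851)) = -3.1606 → s = 1.8394
radial distance = base radius + s = 28 + 1.8394 = 29.8394

29.8394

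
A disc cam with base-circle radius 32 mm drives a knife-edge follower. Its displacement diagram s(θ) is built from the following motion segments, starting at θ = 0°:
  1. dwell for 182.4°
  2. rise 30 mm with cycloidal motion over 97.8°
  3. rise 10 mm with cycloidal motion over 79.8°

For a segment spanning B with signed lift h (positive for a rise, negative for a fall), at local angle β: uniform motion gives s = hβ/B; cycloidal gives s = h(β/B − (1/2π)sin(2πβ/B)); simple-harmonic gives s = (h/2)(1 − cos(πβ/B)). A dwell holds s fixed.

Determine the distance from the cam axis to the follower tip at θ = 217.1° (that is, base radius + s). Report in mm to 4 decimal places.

seg 1 [0°–182.4°] dwell: s stays 0.0000
seg 2 [182.4°–280.2°] cycloidal, h=30: θ=217.1° here. β=34.7, B=97.8. 30·(0.3548 − sin(2π·0.3548)/(2π)) = 6.8679 → s = 6.8679
radial distance = base radius + s = 32 + 6.8679 = 38.8679

38.8679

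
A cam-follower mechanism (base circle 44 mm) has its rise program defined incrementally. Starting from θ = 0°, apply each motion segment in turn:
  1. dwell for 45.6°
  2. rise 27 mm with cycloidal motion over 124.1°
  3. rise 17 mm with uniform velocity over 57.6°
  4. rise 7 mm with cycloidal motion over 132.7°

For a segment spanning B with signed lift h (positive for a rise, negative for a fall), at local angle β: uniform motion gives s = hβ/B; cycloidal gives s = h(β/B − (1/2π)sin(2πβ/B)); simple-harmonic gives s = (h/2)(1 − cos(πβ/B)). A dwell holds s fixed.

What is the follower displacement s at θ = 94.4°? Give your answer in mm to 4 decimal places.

seg 1 [0°–45.6°] dwell: s stays 0.0000
seg 2 [45.6°–169.7°] cycloidal, h=27: θ=94.4° here. β=48.8, B=124.1. 27·(0.3932 − sin(2π·0.3932)/(2π)) = 7.9459 → s = 7.9459

7.9459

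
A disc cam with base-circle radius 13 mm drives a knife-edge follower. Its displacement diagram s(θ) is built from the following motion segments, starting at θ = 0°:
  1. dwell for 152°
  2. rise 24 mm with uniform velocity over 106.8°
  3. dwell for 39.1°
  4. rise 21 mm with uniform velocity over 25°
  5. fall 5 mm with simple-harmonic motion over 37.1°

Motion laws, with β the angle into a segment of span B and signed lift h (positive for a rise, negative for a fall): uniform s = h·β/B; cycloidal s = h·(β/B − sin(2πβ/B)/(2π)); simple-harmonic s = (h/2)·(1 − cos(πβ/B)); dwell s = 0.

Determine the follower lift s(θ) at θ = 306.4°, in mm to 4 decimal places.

seg 1 [0°–152°] dwell: s stays 0.0000
seg 2 [152°–258.8°] uniform, h=24: full span → s += 24 → s = 24.0000
seg 3 [258.8°–297.9°] dwell: s stays 24.0000
seg 4 [297.9°–322.9°] uniform, h=21: θ=306.4° here. β=8.5, B=25. 21·8.5/25 = 7.1400 → s = 31.1400

31.1400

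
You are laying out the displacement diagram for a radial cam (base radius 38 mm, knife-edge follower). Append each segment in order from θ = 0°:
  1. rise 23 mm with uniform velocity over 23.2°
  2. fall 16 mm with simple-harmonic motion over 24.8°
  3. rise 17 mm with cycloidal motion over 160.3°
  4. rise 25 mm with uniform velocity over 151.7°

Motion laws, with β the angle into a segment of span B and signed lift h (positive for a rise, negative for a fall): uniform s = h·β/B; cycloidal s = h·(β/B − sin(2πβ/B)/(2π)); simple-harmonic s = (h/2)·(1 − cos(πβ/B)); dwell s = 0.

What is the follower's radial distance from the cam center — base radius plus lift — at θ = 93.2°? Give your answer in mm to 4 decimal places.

seg 1 [0°–23.2°] uniform, h=23: full span → s += 23 → s = 23.0000
seg 2 [23.2°–48°] simple-harmonic, h=-16: full span → s += -16 → s = 7.0000
seg 3 [48°–208.3°] cycloidal, h=17: θ=93.2° here. β=45.2, B=160.3. 17·(0.2820 − sin(2π·0.2820)/(2π)) = 2.1423 → s = 9.1423
radial distance = base radius + s = 38 + 9.1423 = 47.1423

47.1423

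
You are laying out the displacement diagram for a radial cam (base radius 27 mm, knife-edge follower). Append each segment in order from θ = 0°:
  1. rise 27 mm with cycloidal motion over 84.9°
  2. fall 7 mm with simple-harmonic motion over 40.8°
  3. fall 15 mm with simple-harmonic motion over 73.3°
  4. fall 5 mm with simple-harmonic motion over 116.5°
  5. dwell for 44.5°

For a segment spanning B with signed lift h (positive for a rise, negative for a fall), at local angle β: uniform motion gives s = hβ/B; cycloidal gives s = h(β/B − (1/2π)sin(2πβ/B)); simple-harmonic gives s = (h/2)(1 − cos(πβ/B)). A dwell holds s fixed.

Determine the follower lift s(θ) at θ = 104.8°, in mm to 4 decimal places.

seg 1 [0°–84.9°] cycloidal, h=27: full span → s += 27 → s = 27.0000
seg 2 [84.9°–125.7°] simple-harmonic, h=-7: θ=104.8° here. β=19.9, B=40.8. -7/2·(1 − cos(π·0.4877)) = -3.3653 → s = 23.6347

23.6347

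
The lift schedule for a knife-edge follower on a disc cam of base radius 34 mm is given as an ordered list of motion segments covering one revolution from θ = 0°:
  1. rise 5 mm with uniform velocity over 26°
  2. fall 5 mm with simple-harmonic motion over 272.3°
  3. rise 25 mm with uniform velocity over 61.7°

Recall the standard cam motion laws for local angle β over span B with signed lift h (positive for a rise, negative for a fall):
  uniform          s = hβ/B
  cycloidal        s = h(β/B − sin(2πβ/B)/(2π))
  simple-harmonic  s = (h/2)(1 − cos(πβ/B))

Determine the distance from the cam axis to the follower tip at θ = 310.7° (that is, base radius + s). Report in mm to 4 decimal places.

seg 1 [0°–26°] uniform, h=5: full span → s += 5 → s = 5.0000
seg 2 [26°–298.3°] simple-harmonic, h=-5: full span → s += -5 → s = 0.0000
seg 3 [298.3°–360°] uniform, h=25: θ=310.7° here. β=12.4, B=61.7. 25·12.4/61.7 = 5.0243 → s = 5.0243
radial distance = base radius + s = 34 + 5.0243 = 39.0243

39.0243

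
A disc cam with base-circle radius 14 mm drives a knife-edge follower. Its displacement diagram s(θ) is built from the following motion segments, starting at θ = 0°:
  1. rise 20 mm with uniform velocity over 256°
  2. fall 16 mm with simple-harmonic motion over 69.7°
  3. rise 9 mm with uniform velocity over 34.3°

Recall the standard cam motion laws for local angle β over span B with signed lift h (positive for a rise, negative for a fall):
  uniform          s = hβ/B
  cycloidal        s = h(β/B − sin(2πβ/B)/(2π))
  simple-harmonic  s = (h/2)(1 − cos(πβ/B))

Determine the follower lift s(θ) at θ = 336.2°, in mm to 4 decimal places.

seg 1 [0°–256°] uniform, h=20: full span → s += 20 → s = 20.0000
seg 2 [256°–325.7°] simple-harmonic, h=-16: full span → s += -16 → s = 4.0000
seg 3 [325.7°–360°] uniform, h=9: θ=336.2° here. β=10.5, B=34.3. 9·10.5/34.3 = 2.7551 → s = 6.7551

6.7551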